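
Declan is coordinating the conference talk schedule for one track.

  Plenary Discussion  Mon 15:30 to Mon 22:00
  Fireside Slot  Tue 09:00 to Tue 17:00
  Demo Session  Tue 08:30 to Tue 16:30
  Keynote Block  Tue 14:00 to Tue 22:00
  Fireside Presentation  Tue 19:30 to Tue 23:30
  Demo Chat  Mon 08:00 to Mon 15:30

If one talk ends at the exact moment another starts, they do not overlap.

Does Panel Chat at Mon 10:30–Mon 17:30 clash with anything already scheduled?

Yes — it overlaps Demo Chat, Plenary Discussion

Demo Chat: starts Mon 08:00 before Panel Chat ends Mon 17:30, and ends Mon 15:30 after Panel Chat starts Mon 10:30 → overlap.
Plenary Discussion: starts Mon 15:30 before Panel Chat ends Mon 17:30, and ends Mon 22:00 after Panel Chat starts Mon 10:30 → overlap.
Demo Session: starts Tue 08:30 at or after Panel Chat ends Mon 17:30 → clear.
Fireside Slot: starts Tue 09:00 at or after Panel Chat ends Mon 17:30 → clear.
Keynote Block: starts Tue 14:00 at or after Panel Chat ends Mon 17:30 → clear.
Fireside Presentation: starts Tue 19:30 at or after Panel Chat ends Mon 17:30 → clear.
Panel Chat overlaps Demo Chat, Plenary Discussion.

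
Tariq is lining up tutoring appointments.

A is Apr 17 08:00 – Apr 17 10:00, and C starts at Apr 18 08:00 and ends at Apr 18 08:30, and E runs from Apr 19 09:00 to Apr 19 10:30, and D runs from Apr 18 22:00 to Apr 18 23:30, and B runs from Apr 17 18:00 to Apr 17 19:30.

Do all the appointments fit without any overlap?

Yes

Sorted by start: A, B, C, D, E.
B starts after A ends, so A has no further overlaps.
C starts after B ends, so B has no further overlaps.
D starts after C ends, so C has no further overlaps.
E starts after D ends.
Every pair is clear; the schedule has no overlaps.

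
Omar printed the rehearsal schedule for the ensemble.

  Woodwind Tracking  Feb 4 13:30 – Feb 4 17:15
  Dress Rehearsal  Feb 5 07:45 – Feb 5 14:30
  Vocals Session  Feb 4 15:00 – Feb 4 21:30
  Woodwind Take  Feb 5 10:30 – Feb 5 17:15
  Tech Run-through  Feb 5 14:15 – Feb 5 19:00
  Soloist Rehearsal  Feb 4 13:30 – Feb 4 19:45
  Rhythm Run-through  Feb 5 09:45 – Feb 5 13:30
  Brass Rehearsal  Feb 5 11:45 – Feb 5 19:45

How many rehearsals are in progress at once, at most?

Sort all start/end points and keep a running count:
Feb 4 13:30 start Soloist Rehearsal → 1
Feb 4 13:30 start Woodwind Tracking → 2
Feb 4 15:00 start Vocals Session → 3
Feb 4 17:15 end Woodwind Tracking → 2
Feb 4 19:45 end Soloist Rehearsal → 1
Feb 4 21:30 end Vocals Session → 0
Feb 5 07:45 start Dress Rehearsal → 1
Feb 5 09:45 start Rhythm Run-through → 2
Feb 5 10:30 start Woodwind Take → 3
Feb 5 11:45 start Brass Rehearsal → 4
Feb 5 13:30 end Rhythm Run-through → 3
Feb 5 14:15 start Tech Run-through → 4
Feb 5 14:30 end Dress Rehearsal → 3
Feb 5 17:15 end Woodwind Take → 2
Feb 5 19:00 end Tech Run-through → 1
Feb 5 19:45 end Brass Rehearsal → 0
Peak is 4, at Feb 5 11:45 (Brass Rehearsal, Dress Rehearsal, Rhythm Run-through, Woodwind Take).

4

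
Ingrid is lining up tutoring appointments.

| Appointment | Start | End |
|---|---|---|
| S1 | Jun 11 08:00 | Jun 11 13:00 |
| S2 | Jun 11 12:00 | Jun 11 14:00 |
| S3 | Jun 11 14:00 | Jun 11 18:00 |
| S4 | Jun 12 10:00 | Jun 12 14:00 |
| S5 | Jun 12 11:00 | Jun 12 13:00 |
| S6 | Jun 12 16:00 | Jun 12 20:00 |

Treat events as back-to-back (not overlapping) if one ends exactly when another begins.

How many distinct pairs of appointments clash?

2

Two intervals overlap when each starts before the other ends.
Sorted by start: S1, S2, S3, S4, S5, S6.
S2 starts before S1 ends → S1 and S2 overlap.
S3 starts after S1 ends; S1 is clear from here.
S3 starts exactly when S2 ends (back-to-back, no overlap); S2 is clear from here.
S4 starts after S3 ends; S3 is clear from here.
S5 starts before S4 ends → S4 and S5 overlap.
S6 starts after S4 ends.
S6 starts after S5 ends.
Overlapping pairs: S1 & S2, S4 & S5 — 2 in total.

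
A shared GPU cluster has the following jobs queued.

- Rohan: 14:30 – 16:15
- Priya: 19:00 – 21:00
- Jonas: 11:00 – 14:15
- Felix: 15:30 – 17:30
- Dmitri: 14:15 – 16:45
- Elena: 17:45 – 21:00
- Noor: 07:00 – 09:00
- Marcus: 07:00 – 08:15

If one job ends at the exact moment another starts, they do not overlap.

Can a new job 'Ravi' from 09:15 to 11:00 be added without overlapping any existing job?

Marcus: ends 08:15 at or before Ravi starts 09:15 → clear.
Noor: ends 09:00 at or before Ravi starts 09:15 → clear.
Jonas: starts 11:00 at or after Ravi ends 11:00 → clear.
Dmitri: starts 14:15 at or after Ravi ends 11:00 → clear.
Rohan: starts 14:30 at or after Ravi ends 11:00 → clear.
Felix: starts 15:30 at or after Ravi ends 11:00 → clear.
Elena: starts 17:45 at or after Ravi ends 11:00 → clear.
Priya: starts 19:00 at or after Ravi ends 11:00 → clear.

Yes — the slot is free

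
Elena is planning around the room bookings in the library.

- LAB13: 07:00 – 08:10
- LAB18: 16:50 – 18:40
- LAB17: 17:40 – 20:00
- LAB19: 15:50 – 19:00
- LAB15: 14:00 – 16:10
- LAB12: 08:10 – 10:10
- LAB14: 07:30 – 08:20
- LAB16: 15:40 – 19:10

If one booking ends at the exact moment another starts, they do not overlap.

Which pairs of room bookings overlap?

Two intervals overlap when each starts before the other ends.
Sorted by start: LAB13, LAB14, LAB12, LAB15, LAB16, LAB19, LAB18, LAB17.
LAB14 starts before LAB13 ends → LAB13 and LAB14 overlap.
LAB12 starts exactly when LAB13 ends (back-to-back, no overlap), so LAB13 has no further overlaps.
LAB12 starts before LAB14 ends → LAB14 and LAB12 overlap.
LAB15 starts after LAB14 ends, so LAB14 has no further overlaps.
LAB15 starts after LAB12 ends, so LAB12 has no further overlaps.
LAB16 starts before LAB15 ends → LAB15 and LAB16 overlap.
LAB19 starts before LAB15 ends → LAB15 and LAB19 overlap.
LAB18 starts after LAB15 ends, so LAB15 has no further overlaps.
LAB19 starts before LAB16 ends → LAB16 and LAB19 overlap.
LAB18 starts before LAB16 ends → LAB16 and LAB18 overlap.
LAB17 starts before LAB16 ends → LAB16 and LAB17 overlap.
LAB18 starts before LAB19 ends → LAB19 and LAB18 overlap.
LAB17 starts before LAB19 ends → LAB19 and LAB17 overlap.
LAB17 starts before LAB18 ends → LAB18 and LAB17 overlap.

LAB12 & LAB14, LAB13 & LAB14, LAB15 & LAB16, LAB15 & LAB19, LAB16 & LAB17, LAB16 & LAB18, LAB16 & LAB19, LAB17 & LAB18, LAB17 & LAB19, LAB18 & LAB19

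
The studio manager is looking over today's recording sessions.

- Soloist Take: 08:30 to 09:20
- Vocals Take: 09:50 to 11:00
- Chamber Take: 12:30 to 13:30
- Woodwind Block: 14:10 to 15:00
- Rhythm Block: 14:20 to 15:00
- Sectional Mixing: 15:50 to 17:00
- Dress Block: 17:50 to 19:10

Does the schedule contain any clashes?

Sorted by start: Soloist Take, Vocals Take, Chamber Take, Woodwind Block, Rhythm Block, Sectional Mixing, Dress Block.
Vocals Take starts after Soloist Take ends, so nothing later overlaps Soloist Take either.
Chamber Take starts after Vocals Take ends, so nothing later overlaps Vocals Take either.
Woodwind Block starts after Chamber Take ends, so nothing later overlaps Chamber Take either.
Rhythm Block starts before Woodwind Block ends → Woodwind Block and Rhythm Block overlap.
That's a conflict, so the schedule is not conflict-free.

Yes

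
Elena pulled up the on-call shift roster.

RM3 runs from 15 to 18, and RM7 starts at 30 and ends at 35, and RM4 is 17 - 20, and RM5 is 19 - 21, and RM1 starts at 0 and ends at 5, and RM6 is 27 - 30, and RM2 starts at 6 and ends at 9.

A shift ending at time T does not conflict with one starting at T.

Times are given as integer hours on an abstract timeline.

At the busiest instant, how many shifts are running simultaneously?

Sweep the timeline, counting +1 at each start and −1 at each end (ends before starts at a tie):
0 start RM1 → 1
5 end RM1 → 0
6 start RM2 → 1
9 end RM2 → 0
15 start RM3 → 1
17 start RM4 → 2
18 end RM3 → 1
19 start RM5 → 2
20 end RM4 → 1
21 end RM5 → 0
27 start RM6 → 1
30 end RM6 → 0
30 start RM7 → 1
35 end RM7 → 0
Peak is 2, at 17 (RM3, RM4).

2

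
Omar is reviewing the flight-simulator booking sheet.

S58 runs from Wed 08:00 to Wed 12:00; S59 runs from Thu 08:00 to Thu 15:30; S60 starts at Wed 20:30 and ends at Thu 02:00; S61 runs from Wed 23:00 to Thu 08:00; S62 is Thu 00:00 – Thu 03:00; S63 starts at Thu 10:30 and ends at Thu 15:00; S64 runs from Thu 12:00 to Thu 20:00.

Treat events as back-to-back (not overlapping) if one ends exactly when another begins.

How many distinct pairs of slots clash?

6

Check each pair: they overlap iff neither finishes before the other starts.
Sorted by start: S58, S60, S61, S62, S59, S63, S64.
S60 starts after S58 ends — done with S58.
S61 starts before S60 ends → S60 and S61 overlap.
S62 starts before S60 ends → S60 and S62 overlap.
S59 starts after S60 ends — done with S60.
S62 starts before S61 ends → S61 and S62 overlap.
S59 starts exactly when S61 ends (back-to-back, no overlap) — done with S61.
S59 starts after S62 ends — done with S62.
S63 starts before S59 ends → S59 and S63 overlap.
S64 starts before S59 ends → S59 and S64 overlap.
S64 starts before S63 ends → S63 and S64 overlap.
Overlapping pairs: S59 & S63, S59 & S64, S60 & S61, S60 & S62, S61 & S62, S63 & S64 — 6 in total.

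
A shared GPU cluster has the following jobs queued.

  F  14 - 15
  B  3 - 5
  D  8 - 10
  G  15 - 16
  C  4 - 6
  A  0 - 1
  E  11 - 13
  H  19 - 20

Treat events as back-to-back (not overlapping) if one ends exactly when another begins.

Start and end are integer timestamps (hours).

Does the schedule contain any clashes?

Sorted by start: A, B, C, D, E, F, G, H.
B starts after A ends; A is clear from here.
C starts before B ends → B and C overlap.
That's a conflict, so the schedule is not conflict-free.

Yes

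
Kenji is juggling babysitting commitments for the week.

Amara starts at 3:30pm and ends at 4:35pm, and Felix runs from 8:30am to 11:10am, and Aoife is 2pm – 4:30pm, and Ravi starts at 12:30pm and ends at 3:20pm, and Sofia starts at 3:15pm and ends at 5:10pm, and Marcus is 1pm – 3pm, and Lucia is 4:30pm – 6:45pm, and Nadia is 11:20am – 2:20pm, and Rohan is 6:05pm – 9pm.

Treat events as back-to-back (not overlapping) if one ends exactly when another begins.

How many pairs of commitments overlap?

13

Sorted by start: Felix, Nadia, Ravi, Marcus, Aoife, Sofia, Amara, Lucia, Rohan.
Nadia starts after Felix ends — done with Felix.
Ravi starts before Nadia ends → Nadia and Ravi overlap.
Marcus starts before Nadia ends → Nadia and Marcus overlap.
Aoife starts before Nadia ends → Nadia and Aoife overlap.
Sofia starts after Nadia ends — done with Nadia.
Marcus starts before Ravi ends → Ravi and Marcus overlap.
Aoife starts before Ravi ends → Ravi and Aoife overlap.
Sofia starts before Ravi ends → Ravi and Sofia overlap.
Amara starts after Ravi ends — done with Ravi.
Aoife starts before Marcus ends → Marcus and Aoife overlap.
Sofia starts after Marcus ends — done with Marcus.
Sofia starts before Aoife ends → Aoife and Sofia overlap.
Amara starts before Aoife ends → Aoife and Amara overlap.
Lucia starts exactly when Aoife ends (back-to-back, no overlap) — done with Aoife.
Amara starts before Sofia ends → Sofia and Amara overlap.
Lucia starts before Sofia ends → Sofia and Lucia overlap.
Rohan starts after Sofia ends.
Lucia starts before Amara ends → Amara and Lucia overlap.
Rohan starts after Amara ends.
Rohan starts before Lucia ends → Lucia and Rohan overlap.
Overlapping pairs: Amara & Aoife, Amara & Lucia, Amara & Sofia, Aoife & Marcus, Aoife & Nadia, Aoife & Ravi, Aoife & Sofia, Lucia & Rohan, Lucia & Sofia, Marcus & Nadia, Marcus & Ravi, Nadia & Ravi, Ravi & Sofia — 13 in total.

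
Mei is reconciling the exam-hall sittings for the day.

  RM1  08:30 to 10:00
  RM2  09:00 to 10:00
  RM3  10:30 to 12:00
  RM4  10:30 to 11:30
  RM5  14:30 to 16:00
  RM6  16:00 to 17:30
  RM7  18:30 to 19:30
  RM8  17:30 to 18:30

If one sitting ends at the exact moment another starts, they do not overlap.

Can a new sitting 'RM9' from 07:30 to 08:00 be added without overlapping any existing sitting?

RM1: starts 08:30 at or after RM9 ends 08:00 → clear.
RM2: starts 09:00 at or after RM9 ends 08:00 → clear.
RM3: starts 10:30 at or after RM9 ends 08:00 → clear.
RM4: starts 10:30 at or after RM9 ends 08:00 → clear.
RM5: starts 14:30 at or after RM9 ends 08:00 → clear.
RM6: starts 16:00 at or after RM9 ends 08:00 → clear.
RM8: starts 17:30 at or after RM9 ends 08:00 → clear.
RM7: starts 18:30 at or after RM9 ends 08:00 → clear.

Yes — the slot is free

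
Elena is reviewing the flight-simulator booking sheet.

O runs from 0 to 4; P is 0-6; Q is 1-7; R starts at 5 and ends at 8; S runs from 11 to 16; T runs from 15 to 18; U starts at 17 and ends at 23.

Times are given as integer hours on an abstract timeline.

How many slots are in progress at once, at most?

3

Sweep the timeline, counting +1 at each start and −1 at each end (ends before starts at a tie):
0 start O → 1
0 start P → 2
1 start Q → 3
4 end O → 2
5 start R → 3
6 end P → 2
7 end Q → 1
8 end R → 0
11 start S → 1
15 start T → 2
16 end S → 1
17 start U → 2
18 end T → 1
23 end U → 0
Peak is 3, at 1 (O, P, Q).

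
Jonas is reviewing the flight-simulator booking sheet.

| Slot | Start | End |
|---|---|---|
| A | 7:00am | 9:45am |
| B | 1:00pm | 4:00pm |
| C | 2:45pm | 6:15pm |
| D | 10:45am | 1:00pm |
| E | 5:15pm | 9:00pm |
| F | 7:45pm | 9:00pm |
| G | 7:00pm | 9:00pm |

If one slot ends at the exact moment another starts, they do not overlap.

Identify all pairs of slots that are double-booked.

Two intervals overlap when each starts before the other ends.
Sorted by start: A, D, B, C, E, G, F.
D starts after A ends, so nothing later overlaps A either.
B starts exactly when D ends (back-to-back, no overlap), so nothing later overlaps D either.
C starts before B ends → B and C overlap.
E starts after B ends, so nothing later overlaps B either.
E starts before C ends → C and E overlap.
G starts after C ends, so nothing later overlaps C either.
G starts before E ends → E and G overlap.
F starts before E ends → E and F overlap.
F starts before G ends → G and F overlap.

B & C, C & E, E & F, E & G, F & G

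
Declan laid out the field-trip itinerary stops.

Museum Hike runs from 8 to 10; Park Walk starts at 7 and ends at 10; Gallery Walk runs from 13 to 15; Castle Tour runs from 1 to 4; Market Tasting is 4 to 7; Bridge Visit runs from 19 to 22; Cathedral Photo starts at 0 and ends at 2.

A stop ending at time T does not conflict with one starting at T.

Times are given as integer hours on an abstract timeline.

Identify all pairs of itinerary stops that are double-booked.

Sorted by start: Cathedral Photo, Castle Tour, Market Tasting, Park Walk, Museum Hike, Gallery Walk, Bridge Visit.
Castle Tour starts before Cathedral Photo ends → Cathedral Photo and Castle Tour overlap.
Market Tasting starts after Cathedral Photo ends, so Cathedral Photo has no further overlaps.
Market Tasting starts exactly when Castle Tour ends (back-to-back, no overlap), so Castle Tour has no further overlaps.
Park Walk starts exactly when Market Tasting ends (back-to-back, no overlap), so Market Tasting has no further overlaps.
Museum Hike starts before Park Walk ends → Park Walk and Museum Hike overlap.
Gallery Walk starts after Park Walk ends, so Park Walk has no further overlaps.
Gallery Walk starts after Museum Hike ends, so Museum Hike has no further overlaps.
Bridge Visit starts after Gallery Walk ends.

Castle Tour & Cathedral Photo, Museum Hike & Park Walk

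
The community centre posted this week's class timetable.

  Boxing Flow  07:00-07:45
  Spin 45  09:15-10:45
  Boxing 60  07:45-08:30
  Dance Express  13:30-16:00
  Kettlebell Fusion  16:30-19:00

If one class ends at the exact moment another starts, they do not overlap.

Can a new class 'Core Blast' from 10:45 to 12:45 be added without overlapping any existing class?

Boxing Flow: ends 07:45 at or before Core Blast starts 10:45 → clear.
Boxing 60: ends 08:30 at or before Core Blast starts 10:45 → clear.
Spin 45: ends 10:45 at or before Core Blast starts 10:45 → clear.
Dance Express: starts 13:30 at or after Core Blast ends 12:45 → clear.
Kettlebell Fusion: starts 16:30 at or after Core Blast ends 12:45 → clear.

Yes — the slot is free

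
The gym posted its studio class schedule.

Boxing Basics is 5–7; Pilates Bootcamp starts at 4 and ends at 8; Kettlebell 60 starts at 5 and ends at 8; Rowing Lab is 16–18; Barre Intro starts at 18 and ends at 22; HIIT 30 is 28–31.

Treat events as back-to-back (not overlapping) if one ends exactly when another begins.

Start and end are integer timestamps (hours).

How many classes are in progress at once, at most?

3

Walk through starts and ends in time order (an end at T is processed before a start at T):
4 start Pilates Bootcamp → 1
5 start Boxing Basics → 2
5 start Kettlebell 60 → 3
7 end Boxing Basics → 2
8 end Kettlebell 60 → 1
8 end Pilates Bootcamp → 0
16 start Rowing Lab → 1
18 end Rowing Lab → 0
18 start Barre Intro → 1
22 end Barre Intro → 0
28 start HIIT 30 → 1
31 end HIIT 30 → 0
Peak is 3, at 5 (Boxing Basics, Kettlebell 60, Pilates Bootcamp).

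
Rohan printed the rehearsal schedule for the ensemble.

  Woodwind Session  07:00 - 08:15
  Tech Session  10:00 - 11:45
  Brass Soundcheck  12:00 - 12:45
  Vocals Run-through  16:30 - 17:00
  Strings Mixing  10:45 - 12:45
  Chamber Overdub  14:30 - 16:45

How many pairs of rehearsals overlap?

Sorted by start: Woodwind Session, Tech Session, Strings Mixing, Brass Soundcheck, Chamber Overdub, Vocals Run-through.
Tech Session starts after Woodwind Session ends, so Woodwind Session has no further overlaps.
Strings Mixing starts before Tech Session ends → Tech Session and Strings Mixing overlap.
Brass Soundcheck starts after Tech Session ends, so Tech Session has no further overlaps.
Brass Soundcheck starts before Strings Mixing ends → Strings Mixing and Brass Soundcheck overlap.
Chamber Overdub starts after Strings Mixing ends, so Strings Mixing has no further overlaps.
Chamber Overdub starts after Brass Soundcheck ends, so Brass Soundcheck has no further overlaps.
Vocals Run-through starts before Chamber Overdub ends → Chamber Overdub and Vocals Run-through overlap.
Overlapping pairs: Brass Soundcheck & Strings Mixing, Chamber Overdub & Vocals Run-through, Strings Mixing & Tech Session — 3 in total.

3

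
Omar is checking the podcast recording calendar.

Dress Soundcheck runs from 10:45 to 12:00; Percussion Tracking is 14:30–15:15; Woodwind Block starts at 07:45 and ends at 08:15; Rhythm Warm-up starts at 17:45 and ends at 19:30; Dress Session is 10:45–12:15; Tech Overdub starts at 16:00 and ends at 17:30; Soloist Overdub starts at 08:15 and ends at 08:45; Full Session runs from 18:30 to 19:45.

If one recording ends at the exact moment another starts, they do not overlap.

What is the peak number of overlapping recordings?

Sort all start/end points and keep a running count:
07:45 start Woodwind Block → 1
08:15 end Woodwind Block → 0
08:15 start Soloist Overdub → 1
08:45 end Soloist Overdub → 0
10:45 start Dress Session → 1
10:45 start Dress Soundcheck → 2
12:00 end Dress Soundcheck → 1
12:15 end Dress Session → 0
14:30 start Percussion Tracking → 1
15:15 end Percussion Tracking → 0
16:00 start Tech Overdub → 1
17:30 end Tech Overdub → 0
17:45 start Rhythm Warm-up → 1
18:30 start Full Session → 2
19:30 end Rhythm Warm-up → 1
19:45 end Full Session → 0
Peak is 2, at 10:45 (Dress Session, Dress Soundcheck).

2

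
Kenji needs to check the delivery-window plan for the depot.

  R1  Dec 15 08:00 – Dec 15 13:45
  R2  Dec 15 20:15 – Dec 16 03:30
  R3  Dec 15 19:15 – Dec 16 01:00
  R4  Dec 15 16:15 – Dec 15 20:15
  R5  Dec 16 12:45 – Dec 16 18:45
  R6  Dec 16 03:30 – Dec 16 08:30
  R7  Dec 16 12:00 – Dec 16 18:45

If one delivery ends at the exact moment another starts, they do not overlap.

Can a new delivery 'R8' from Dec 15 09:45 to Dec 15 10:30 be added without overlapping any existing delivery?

R1: starts Dec 15 08:00 before R8 ends Dec 15 10:30, and ends Dec 15 13:45 after R8 starts Dec 15 09:45 → overlap.
R4: starts Dec 15 16:15 at or after R8 ends Dec 15 10:30 → clear.
R3: starts Dec 15 19:15 at or after R8 ends Dec 15 10:30 → clear.
R2: starts Dec 15 20:15 at or after R8 ends Dec 15 10:30 → clear.
R6: starts Dec 16 03:30 at or after R8 ends Dec 15 10:30 → clear.
R7: starts Dec 16 12:00 at or after R8 ends Dec 15 10:30 → clear.
R5: starts Dec 16 12:45 at or after R8 ends Dec 15 10:30 → clear.
R8 overlaps R1.

No — it overlaps R1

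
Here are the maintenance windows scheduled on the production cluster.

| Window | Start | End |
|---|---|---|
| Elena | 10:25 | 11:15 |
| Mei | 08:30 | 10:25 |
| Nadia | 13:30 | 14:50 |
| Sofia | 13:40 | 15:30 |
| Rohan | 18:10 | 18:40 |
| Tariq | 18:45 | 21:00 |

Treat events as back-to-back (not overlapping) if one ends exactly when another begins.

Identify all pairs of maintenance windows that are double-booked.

Nadia & Sofia

Check each pair: they overlap iff neither finishes before the other starts.
Sorted by start: Mei, Elena, Nadia, Sofia, Rohan, Tariq.
Elena starts exactly when Mei ends (back-to-back, no overlap) — done with Mei.
Nadia starts after Elena ends — done with Elena.
Sofia starts before Nadia ends → Nadia and Sofia overlap.
Rohan starts after Nadia ends — done with Nadia.
Rohan starts after Sofia ends — done with Sofia.
Tariq starts after Rohan ends.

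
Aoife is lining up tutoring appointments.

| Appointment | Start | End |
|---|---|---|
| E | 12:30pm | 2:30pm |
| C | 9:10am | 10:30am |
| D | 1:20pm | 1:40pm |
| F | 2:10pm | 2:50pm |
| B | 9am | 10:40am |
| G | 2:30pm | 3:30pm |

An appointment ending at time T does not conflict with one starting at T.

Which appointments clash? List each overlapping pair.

B & C, D & E, E & F, F & G

Sorted by start: B, C, E, D, F, G.
C starts before B ends → B and C overlap.
E starts after B ends — done with B.
E starts after C ends — done with C.
D starts before E ends → E and D overlap.
F starts before E ends → E and F overlap.
G starts exactly when E ends (back-to-back, no overlap).
F starts after D ends — done with D.
G starts before F ends → F and G overlap.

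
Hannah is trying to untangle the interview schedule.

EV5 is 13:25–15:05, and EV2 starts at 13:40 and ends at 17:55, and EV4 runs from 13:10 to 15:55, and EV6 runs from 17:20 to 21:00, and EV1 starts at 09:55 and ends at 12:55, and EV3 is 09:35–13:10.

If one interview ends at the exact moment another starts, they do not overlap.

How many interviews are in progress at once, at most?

Sweep the timeline, counting +1 at each start and −1 at each end (ends before starts at a tie):
09:35 start EV3 → 1
09:55 start EV1 → 2
12:55 end EV1 → 1
13:10 end EV3 → 0
13:10 start EV4 → 1
13:25 start EV5 → 2
13:40 start EV2 → 3
15:05 end EV5 → 2
15:55 end EV4 → 1
17:20 start EV6 → 2
17:55 end EV2 → 1
21:00 end EV6 → 0
Peak is 3, at 13:40 (EV2, EV4, EV5).

3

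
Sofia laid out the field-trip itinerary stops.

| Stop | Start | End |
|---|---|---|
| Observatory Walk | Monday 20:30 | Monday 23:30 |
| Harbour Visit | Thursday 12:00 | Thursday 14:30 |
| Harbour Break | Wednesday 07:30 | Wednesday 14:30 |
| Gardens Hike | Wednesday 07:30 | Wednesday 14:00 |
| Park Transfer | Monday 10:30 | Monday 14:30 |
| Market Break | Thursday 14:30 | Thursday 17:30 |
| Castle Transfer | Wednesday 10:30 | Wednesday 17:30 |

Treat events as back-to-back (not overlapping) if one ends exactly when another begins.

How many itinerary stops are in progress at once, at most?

3

Sweep the timeline, counting +1 at each start and −1 at each end (ends before starts at a tie):
Monday 10:30 start Park Transfer → 1
Monday 14:30 end Park Transfer → 0
Monday 20:30 start Observatory Walk → 1
Monday 23:30 end Observatory Walk → 0
Wednesday 07:30 start Gardens Hike → 1
Wednesday 07:30 start Harbour Break → 2
Wednesday 10:30 start Castle Transfer → 3
Wednesday 14:00 end Gardens Hike → 2
Wednesday 14:30 end Harbour Break → 1
Wednesday 17:30 end Castle Transfer → 0
Thursday 12:00 start Harbour Visit → 1
Thursday 14:30 end Harbour Visit → 0
Thursday 14:30 start Market Break → 1
Thursday 17:30 end Market Break → 0
Peak is 3, at Wednesday 10:30 (Castle Transfer, Gardens Hike, Harbour Break).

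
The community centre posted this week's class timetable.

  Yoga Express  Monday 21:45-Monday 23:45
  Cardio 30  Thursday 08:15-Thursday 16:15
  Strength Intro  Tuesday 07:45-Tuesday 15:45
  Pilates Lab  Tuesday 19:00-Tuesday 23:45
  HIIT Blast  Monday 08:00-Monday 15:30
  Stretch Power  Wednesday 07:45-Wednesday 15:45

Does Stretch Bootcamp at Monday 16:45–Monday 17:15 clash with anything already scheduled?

HIIT Blast: ends Monday 15:30 at or before Stretch Bootcamp starts Monday 16:45 → clear.
Yoga Express: starts Monday 21:45 at or after Stretch Bootcamp ends Monday 17:15 → clear.
Strength Intro: starts Tuesday 07:45 at or after Stretch Bootcamp ends Monday 17:15 → clear.
Pilates Lab: starts Tuesday 19:00 at or after Stretch Bootcamp ends Monday 17:15 → clear.
Stretch Power: starts Wednesday 07:45 at or after Stretch Bootcamp ends Monday 17:15 → clear.
Cardio 30: starts Thursday 08:15 at or after Stretch Bootcamp ends Monday 17:15 → clear.

No — it doesn't clash with anything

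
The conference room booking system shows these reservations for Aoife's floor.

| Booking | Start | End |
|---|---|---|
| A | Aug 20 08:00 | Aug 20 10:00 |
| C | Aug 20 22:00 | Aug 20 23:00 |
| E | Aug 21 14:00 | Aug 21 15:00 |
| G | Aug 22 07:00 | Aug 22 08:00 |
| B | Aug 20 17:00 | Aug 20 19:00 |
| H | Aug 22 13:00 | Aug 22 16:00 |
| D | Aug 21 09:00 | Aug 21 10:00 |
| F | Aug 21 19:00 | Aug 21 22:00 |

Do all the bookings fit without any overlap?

Yes

Sorted by start: A, B, C, D, E, F, G, H.
B starts after A ends — done with A.
C starts after B ends — done with B.
D starts after C ends — done with C.
E starts after D ends — done with D.
F starts after E ends — done with E.
G starts after F ends — done with F.
H starts after G ends.
Every pair is clear; the schedule has no overlaps.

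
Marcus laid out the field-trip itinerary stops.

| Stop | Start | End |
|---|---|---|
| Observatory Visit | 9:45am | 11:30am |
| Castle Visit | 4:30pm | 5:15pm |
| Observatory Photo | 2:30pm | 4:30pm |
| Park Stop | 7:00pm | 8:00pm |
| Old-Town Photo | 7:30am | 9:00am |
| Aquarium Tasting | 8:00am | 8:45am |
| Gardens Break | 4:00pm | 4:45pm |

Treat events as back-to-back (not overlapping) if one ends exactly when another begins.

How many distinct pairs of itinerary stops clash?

3

Sorted by start: Old-Town Photo, Aquarium Tasting, Observatory Visit, Observatory Photo, Gardens Break, Castle Visit, Park Stop.
Aquarium Tasting starts before Old-Town Photo ends → Old-Town Photo and Aquarium Tasting overlap.
Observatory Visit starts after Old-Town Photo ends, so Old-Town Photo has no further overlaps.
Observatory Visit starts after Aquarium Tasting ends, so Aquarium Tasting has no further overlaps.
Observatory Photo starts after Observatory Visit ends, so Observatory Visit has no further overlaps.
Gardens Break starts before Observatory Photo ends → Observatory Photo and Gardens Break overlap.
Castle Visit starts exactly when Observatory Photo ends (back-to-back, no overlap), so Observatory Photo has no further overlaps.
Castle Visit starts before Gardens Break ends → Gardens Break and Castle Visit overlap.
Park Stop starts after Gardens Break ends.
Park Stop starts after Castle Visit ends.
Overlapping pairs: Aquarium Tasting & Old-Town Photo, Castle Visit & Gardens Break, Gardens Break & Observatory Photo — 3 in total.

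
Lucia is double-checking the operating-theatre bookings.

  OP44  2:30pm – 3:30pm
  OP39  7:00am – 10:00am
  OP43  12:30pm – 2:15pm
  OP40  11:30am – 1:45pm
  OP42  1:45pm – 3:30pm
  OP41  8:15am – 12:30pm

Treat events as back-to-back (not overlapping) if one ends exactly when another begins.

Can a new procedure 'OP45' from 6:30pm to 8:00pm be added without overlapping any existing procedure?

Yes — the slot is free

OP39: ends 10:00am at or before OP45 starts 6:30pm → clear.
OP41: ends 12:30pm at or before OP45 starts 6:30pm → clear.
OP40: ends 1:45pm at or before OP45 starts 6:30pm → clear.
OP43: ends 2:15pm at or before OP45 starts 6:30pm → clear.
OP42: ends 3:30pm at or before OP45 starts 6:30pm → clear.
OP44: ends 3:30pm at or before OP45 starts 6:30pm → clear.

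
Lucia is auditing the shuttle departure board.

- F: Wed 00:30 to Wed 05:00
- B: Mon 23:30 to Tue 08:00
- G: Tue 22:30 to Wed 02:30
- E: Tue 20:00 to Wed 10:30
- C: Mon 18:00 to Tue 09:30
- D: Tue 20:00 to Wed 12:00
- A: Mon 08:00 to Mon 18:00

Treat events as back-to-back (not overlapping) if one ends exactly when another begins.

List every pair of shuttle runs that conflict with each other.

B & C, D & E, D & F, D & G, E & F, E & G, F & G

Sorted by start: A, C, B, D, E, G, F.
C starts exactly when A ends (back-to-back, no overlap), so A has no further overlaps.
B starts before C ends → C and B overlap.
D starts after C ends, so C has no further overlaps.
D starts after B ends, so B has no further overlaps.
E starts before D ends → D and E overlap.
G starts before D ends → D and G overlap.
F starts before D ends → D and F overlap.
G starts before E ends → E and G overlap.
F starts before E ends → E and F overlap.
F starts before G ends → G and F overlap.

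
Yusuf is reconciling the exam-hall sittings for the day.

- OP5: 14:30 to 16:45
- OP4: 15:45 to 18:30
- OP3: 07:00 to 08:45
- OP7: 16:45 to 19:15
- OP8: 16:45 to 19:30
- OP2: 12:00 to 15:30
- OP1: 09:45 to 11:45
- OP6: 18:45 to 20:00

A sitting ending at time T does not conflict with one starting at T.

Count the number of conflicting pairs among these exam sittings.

7

Check each pair: they overlap iff neither finishes before the other starts.
Sorted by start: OP3, OP1, OP2, OP5, OP4, OP7, OP8, OP6.
OP1 starts after OP3 ends, so OP3 has no further overlaps.
OP2 starts after OP1 ends, so OP1 has no further overlaps.
OP5 starts before OP2 ends → OP2 and OP5 overlap.
OP4 starts after OP2 ends, so OP2 has no further overlaps.
OP4 starts before OP5 ends → OP5 and OP4 overlap.
OP7 starts exactly when OP5 ends (back-to-back, no overlap), so OP5 has no further overlaps.
OP7 starts before OP4 ends → OP4 and OP7 overlap.
OP8 starts before OP4 ends → OP4 and OP8 overlap.
OP6 starts after OP4 ends.
OP8 starts before OP7 ends → OP7 and OP8 overlap.
OP6 starts before OP7 ends → OP7 and OP6 overlap.
OP6 starts before OP8 ends → OP8 and OP6 overlap.
Overlapping pairs: OP2 & OP5, OP4 & OP5, OP4 & OP7, OP4 & OP8, OP6 & OP7, OP6 & OP8, OP7 & OP8 — 7 in total.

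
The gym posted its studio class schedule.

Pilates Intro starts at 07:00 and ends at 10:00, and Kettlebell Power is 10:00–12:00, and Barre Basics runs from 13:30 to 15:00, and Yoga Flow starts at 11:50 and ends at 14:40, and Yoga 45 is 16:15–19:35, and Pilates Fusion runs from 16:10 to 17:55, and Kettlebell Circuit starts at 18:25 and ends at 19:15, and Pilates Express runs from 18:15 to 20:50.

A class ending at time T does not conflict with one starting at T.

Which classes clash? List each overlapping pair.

Barre Basics & Yoga Flow, Kettlebell Circuit & Pilates Express, Kettlebell Circuit & Yoga 45, Kettlebell Power & Yoga Flow, Pilates Express & Yoga 45, Pilates Fusion & Yoga 45

Two intervals overlap when each starts before the other ends.
Sorted by start: Pilates Intro, Kettlebell Power, Yoga Flow, Barre Basics, Pilates Fusion, Yoga 45, Pilates Express, Kettlebell Circuit.
Kettlebell Power starts exactly when Pilates Intro ends (back-to-back, no overlap) — done with Pilates Intro.
Yoga Flow starts before Kettlebell Power ends → Kettlebell Power and Yoga Flow overlap.
Barre Basics starts after Kettlebell Power ends — done with Kettlebell Power.
Barre Basics starts before Yoga Flow ends → Yoga Flow and Barre Basics overlap.
Pilates Fusion starts after Yoga Flow ends — done with Yoga Flow.
Pilates Fusion starts after Barre Basics ends — done with Barre Basics.
Yoga 45 starts before Pilates Fusion ends → Pilates Fusion and Yoga 45 overlap.
Pilates Express starts after Pilates Fusion ends — done with Pilates Fusion.
Pilates Express starts before Yoga 45 ends → Yoga 45 and Pilates Express overlap.
Kettlebell Circuit starts before Yoga 45 ends → Yoga 45 and Kettlebell Circuit overlap.
Kettlebell Circuit starts before Pilates Express ends → Pilates Express and Kettlebell Circuit overlap.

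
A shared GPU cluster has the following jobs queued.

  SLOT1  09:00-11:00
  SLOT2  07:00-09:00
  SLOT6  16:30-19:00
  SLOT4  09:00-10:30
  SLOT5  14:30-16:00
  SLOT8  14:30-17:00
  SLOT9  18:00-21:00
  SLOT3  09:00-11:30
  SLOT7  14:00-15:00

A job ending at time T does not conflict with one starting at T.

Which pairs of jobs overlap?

SLOT1 & SLOT3, SLOT1 & SLOT4, SLOT3 & SLOT4, SLOT5 & SLOT7, SLOT5 & SLOT8, SLOT6 & SLOT8, SLOT6 & SLOT9, SLOT7 & SLOT8

Sorted by start: SLOT2, SLOT1, SLOT3, SLOT4, SLOT7, SLOT5, SLOT8, SLOT6, SLOT9.
SLOT1 starts exactly when SLOT2 ends (back-to-back, no overlap), so nothing later overlaps SLOT2 either.
SLOT3 starts before SLOT1 ends → SLOT1 and SLOT3 overlap.
SLOT4 starts before SLOT1 ends → SLOT1 and SLOT4 overlap.
SLOT7 starts after SLOT1 ends, so nothing later overlaps SLOT1 either.
SLOT4 starts before SLOT3 ends → SLOT3 and SLOT4 overlap.
SLOT7 starts after SLOT3 ends, so nothing later overlaps SLOT3 either.
SLOT7 starts after SLOT4 ends, so nothing later overlaps SLOT4 either.
SLOT5 starts before SLOT7 ends → SLOT7 and SLOT5 overlap.
SLOT8 starts before SLOT7 ends → SLOT7 and SLOT8 overlap.
SLOT6 starts after SLOT7 ends, so nothing later overlaps SLOT7 either.
SLOT8 starts before SLOT5 ends → SLOT5 and SLOT8 overlap.
SLOT6 starts after SLOT5 ends, so nothing later overlaps SLOT5 either.
SLOT6 starts before SLOT8 ends → SLOT8 and SLOT6 overlap.
SLOT9 starts after SLOT8 ends.
SLOT9 starts before SLOT6 ends → SLOT6 and SLOT9 overlap.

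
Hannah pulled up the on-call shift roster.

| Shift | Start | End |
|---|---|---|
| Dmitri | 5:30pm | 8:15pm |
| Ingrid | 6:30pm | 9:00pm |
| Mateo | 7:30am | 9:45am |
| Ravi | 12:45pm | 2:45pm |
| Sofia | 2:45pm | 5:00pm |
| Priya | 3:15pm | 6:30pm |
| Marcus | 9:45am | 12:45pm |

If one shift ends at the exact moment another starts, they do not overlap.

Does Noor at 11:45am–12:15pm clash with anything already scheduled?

Yes — it overlaps Marcus

Mateo: ends 9:45am at or before Noor starts 11:45am → clear.
Marcus: starts 9:45am before Noor ends 12:15pm, and ends 12:45pm after Noor starts 11:45am → overlap.
Ravi: starts 12:45pm at or after Noor ends 12:15pm → clear.
Sofia: starts 2:45pm at or after Noor ends 12:15pm → clear.
Priya: starts 3:15pm at or after Noor ends 12:15pm → clear.
Dmitri: starts 5:30pm at or after Noor ends 12:15pm → clear.
Ingrid: starts 6:30pm at or after Noor ends 12:15pm → clear.
Noor overlaps Marcus.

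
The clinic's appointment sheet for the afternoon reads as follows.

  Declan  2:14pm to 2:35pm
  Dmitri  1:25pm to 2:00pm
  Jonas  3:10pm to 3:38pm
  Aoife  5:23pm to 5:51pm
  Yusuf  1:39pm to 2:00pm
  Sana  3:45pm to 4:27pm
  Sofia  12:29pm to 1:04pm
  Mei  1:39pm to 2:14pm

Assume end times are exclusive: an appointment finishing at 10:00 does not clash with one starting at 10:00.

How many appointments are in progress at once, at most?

Sort all start/end points and keep a running count:
12:29pm start Sofia → 1
1:04pm end Sofia → 0
1:25pm start Dmitri → 1
1:39pm start Mei → 2
1:39pm start Yusuf → 3
2:00pm end Dmitri → 2
2:00pm end Yusuf → 1
2:14pm end Mei → 0
2:14pm start Declan → 1
2:35pm end Declan → 0
3:10pm start Jonas → 1
3:38pm end Jonas → 0
3:45pm start Sana → 1
4:27pm end Sana → 0
5:23pm start Aoife → 1
5:51pm end Aoife → 0
Peak is 3, at 1:39pm (Dmitri, Mei, Yusuf).

3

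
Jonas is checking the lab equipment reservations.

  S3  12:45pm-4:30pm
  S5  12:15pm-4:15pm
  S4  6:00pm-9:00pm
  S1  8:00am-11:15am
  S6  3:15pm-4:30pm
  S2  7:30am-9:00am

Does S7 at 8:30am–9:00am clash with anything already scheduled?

S2: starts 7:30am before S7 ends 9:00am, and ends 9:00am after S7 starts 8:30am → overlap.
S1: starts 8:00am before S7 ends 9:00am, and ends 11:15am after S7 starts 8:30am → overlap.
S5: starts 12:15pm at or after S7 ends 9:00am → clear.
S3: starts 12:45pm at or after S7 ends 9:00am → clear.
S6: starts 3:15pm at or after S7 ends 9:00am → clear.
S4: starts 6:00pm at or after S7 ends 9:00am → clear.
S7 overlaps S1, S2.

Yes — it overlaps S1, S2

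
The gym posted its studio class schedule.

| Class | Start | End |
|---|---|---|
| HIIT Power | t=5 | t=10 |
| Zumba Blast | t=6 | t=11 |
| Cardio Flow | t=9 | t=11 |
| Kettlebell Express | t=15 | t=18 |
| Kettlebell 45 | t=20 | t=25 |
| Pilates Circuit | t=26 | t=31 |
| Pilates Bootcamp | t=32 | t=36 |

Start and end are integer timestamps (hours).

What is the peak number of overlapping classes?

3

Sort all start/end points and keep a running count:
t=5 start HIIT Power → 1
t=6 start Zumba Blast → 2
t=9 start Cardio Flow → 3
t=10 end HIIT Power → 2
t=11 end Cardio Flow → 1
t=11 end Zumba Blast → 0
t=15 start Kettlebell Express → 1
t=18 end Kettlebell Express → 0
t=20 start Kettlebell 45 → 1
t=25 end Kettlebell 45 → 0
t=26 start Pilates Circuit → 1
t=31 end Pilates Circuit → 0
t=32 start Pilates Bootcamp → 1
t=36 end Pilates Bootcamp → 0
Peak is 3, at t=9 (Cardio Flow, HIIT Power, Zumba Blast).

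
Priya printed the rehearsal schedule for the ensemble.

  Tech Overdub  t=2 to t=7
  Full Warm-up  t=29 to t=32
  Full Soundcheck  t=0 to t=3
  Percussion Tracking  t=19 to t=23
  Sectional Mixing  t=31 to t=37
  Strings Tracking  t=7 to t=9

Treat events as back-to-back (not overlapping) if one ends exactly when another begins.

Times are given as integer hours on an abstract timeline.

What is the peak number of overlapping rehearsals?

Sweep the timeline, counting +1 at each start and −1 at each end (ends before starts at a tie):
t=0 start Full Soundcheck → 1
t=2 start Tech Overdub → 2
t=3 end Full Soundcheck → 1
t=7 end Tech Overdub → 0
t=7 start Strings Tracking → 1
t=9 end Strings Tracking → 0
t=19 start Percussion Tracking → 1
t=23 end Percussion Tracking → 0
t=29 start Full Warm-up → 1
t=31 start Sectional Mixing → 2
t=32 end Full Warm-up → 1
t=37 end Sectional Mixing → 0
Peak is 2, at t=2 (Full Soundcheck, Tech Overdub).

2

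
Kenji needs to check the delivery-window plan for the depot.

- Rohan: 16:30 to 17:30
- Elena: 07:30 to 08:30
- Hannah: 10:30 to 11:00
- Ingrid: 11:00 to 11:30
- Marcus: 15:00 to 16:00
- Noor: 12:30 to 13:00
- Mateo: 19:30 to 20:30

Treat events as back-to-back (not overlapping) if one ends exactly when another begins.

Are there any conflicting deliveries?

No

Sorted by start: Elena, Hannah, Ingrid, Noor, Marcus, Rohan, Mateo.
Hannah starts after Elena ends — done with Elena.
Ingrid starts exactly when Hannah ends (back-to-back, no overlap) — done with Hannah.
Noor starts after Ingrid ends — done with Ingrid.
Marcus starts after Noor ends — done with Noor.
Rohan starts after Marcus ends — done with Marcus.
Mateo starts after Rohan ends.
Every pair is clear; the schedule has no overlaps.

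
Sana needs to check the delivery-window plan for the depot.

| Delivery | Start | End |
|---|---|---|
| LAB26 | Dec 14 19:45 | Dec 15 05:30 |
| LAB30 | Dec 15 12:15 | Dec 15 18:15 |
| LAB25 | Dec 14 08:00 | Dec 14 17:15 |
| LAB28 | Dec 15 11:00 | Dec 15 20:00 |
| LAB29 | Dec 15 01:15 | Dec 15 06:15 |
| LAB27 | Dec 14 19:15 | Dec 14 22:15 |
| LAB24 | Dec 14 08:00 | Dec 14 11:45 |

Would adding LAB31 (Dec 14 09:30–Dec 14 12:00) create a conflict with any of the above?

Yes — it overlaps LAB24, LAB25

LAB24: starts Dec 14 08:00 before LAB31 ends Dec 14 12:00, and ends Dec 14 11:45 after LAB31 starts Dec 14 09:30 → overlap.
LAB25: starts Dec 14 08:00 before LAB31 ends Dec 14 12:00, and ends Dec 14 17:15 after LAB31 starts Dec 14 09:30 → overlap.
LAB27: starts Dec 14 19:15 at or after LAB31 ends Dec 14 12:00 → clear.
LAB26: starts Dec 14 19:45 at or after LAB31 ends Dec 14 12:00 → clear.
LAB29: starts Dec 15 01:15 at or after LAB31 ends Dec 14 12:00 → clear.
LAB28: starts Dec 15 11:00 at or after LAB31 ends Dec 14 12:00 → clear.
LAB30: starts Dec 15 12:15 at or after LAB31 ends Dec 14 12:00 → clear.
LAB31 overlaps LAB24, LAB25.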